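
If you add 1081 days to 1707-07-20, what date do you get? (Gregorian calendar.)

July 5, 1710

+366 (one year; includes Feb 29, 1708) → Jul 20, 1708 (715 left).
+365 (one year) → Jul 20, 1709 (350 left).
Jul has 31 days: +12 → Aug 1, 1709 (338 left).
Aug has 31 days: +31 → Sep 1, 1709 (307 left).
Sep has 30 days: +30 → Oct 1, 1709 (277 left).
Oct has 31 days: +31 → Nov 1, 1709 (246 left).
Nov has 30 days: +30 → Dec 1, 1709 (216 left).
Dec has 31 days: +31 → Jan 1, 1710 (185 left).
Jan has 31 days: +31 → Feb 1, 1710 (154 left).
Feb has 28 days: +28 → Mar 1, 1710 (126 left).
Mar has 31 days: +31 → Apr 1, 1710 (95 left).
Apr has 30 days: +30 → May 1, 1710 (65 left).
May has 31 days: +31 → Jun 1, 1710 (34 left).
Jun has 30 days: +30 → Jul 1, 1710 (4 left).
+4 → Jul 5, 1710.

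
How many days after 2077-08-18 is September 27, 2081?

Aug 18, 2077 → Aug 18, 2078: 365 days.
Aug 18, 2078 → Aug 18, 2079: 365 days.
Aug 18, 2079 → Aug 18, 2080: 366 days (Feb 29, 2080 is in that span).
Aug 18, 2080 → Aug 18, 2081: 365 days.
Aug 18, 2081 → Sep 18, 2081: 31 days (August has 31).
Sep 18, 2081 → Sep 27, 2081: 9 days.
Total: 1501 days.

1501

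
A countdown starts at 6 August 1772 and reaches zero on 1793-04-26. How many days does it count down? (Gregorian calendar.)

7568

Aug 6, 1772 → Aug 6, 1773: 365 days.
Aug 6, 1773 → Aug 6, 1774: 365 days.
Aug 6, 1774 → Aug 6, 1775: 365 days.
Aug 6, 1775 → Aug 6, 1776: 366 days (Feb 29, 1776 is in that span).
Aug 6, 1776 → Aug 6, 1777: 365 days.
Aug 6, 1777 → Aug 6, 1778: 365 days.
Aug 6, 1778 → Aug 6, 1779: 365 days.
Aug 6, 1779 → Aug 6, 1780: 366 days (Feb 29, 1780 is in that span).
Aug 6, 1780 → Aug 6, 1781: 365 days.
Aug 6, 1781 → Aug 6, 1782: 365 days.
Aug 6, 1782 → Aug 6, 1783: 365 days.
Aug 6, 1783 → Aug 6, 1784: 366 days (Feb 29, 1784 is in that span).
Aug 6, 1784 → Aug 6, 1785: 365 days.
Aug 6, 1785 → Aug 6, 1786: 365 days.
Aug 6, 1786 → Aug 6, 1787: 365 days.
Aug 6, 1787 → Aug 6, 1788: 366 days (Feb 29, 1788 is in that span).
Aug 6, 1788 → Aug 6, 1789: 365 days.
Aug 6, 1789 → Aug 6, 1790: 365 days.
Aug 6, 1790 → Aug 6, 1791: 365 days.
Aug 6, 1791 → Aug 6, 1792: 366 days (Feb 29, 1792 is in that span).
Aug 6, 1792 → Sep 6, 1792: 31 days (August has 31).
Sep 6, 1792 → Oct 6, 1792: 30 days (September has 30).
Oct 6, 1792 → Nov 6, 1792: 31 days (October has 31).
Nov 6, 1792 → Dec 6, 1792: 30 days (November has 30).
Dec 6, 1792 → Jan 6, 1793: 31 days (December has 31).
Jan 6, 1793 → Feb 6, 1793: 31 days (January has 31).
Feb 6, 1793 → Mar 6, 1793: 28 days (February has 28).
Mar 6, 1793 → Apr 6, 1793: 31 days (March has 31).
Apr 6, 1793 → Apr 26, 1793: 20 days.
Total: 7568 days.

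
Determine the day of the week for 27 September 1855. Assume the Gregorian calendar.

Doomsday rule: the anchor day for the 1800s is Friday. For year 55: 55÷12 = 4 r 7, and 7÷4 = 1, so 4+7+1 = 12.
Friday + 12 ≡ Wednesday — that's 1855's doomsday.
In September the doomsday date is Sep 5.
Sep 27 is 22 days after Sep 5; 22 mod 7 = 1, so Wednesday + 1 = Thursday.

Thursday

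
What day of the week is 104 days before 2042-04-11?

Apr 11, 2042 is a Friday.
104 mod 7 = 6, so 104 days before a Friday is Friday − 6 = Saturday.

Saturday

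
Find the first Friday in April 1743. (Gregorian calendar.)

April 1, 1743 is a Monday.
The first Friday is therefore April 5 (4 days later).

April 5, 1743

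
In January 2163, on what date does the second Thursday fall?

January 13, 2163

January 1, 2163 is a Saturday.
The first Thursday is therefore January 6 (5 days later).
The second Thursday is 6 + 1×7 = January 13.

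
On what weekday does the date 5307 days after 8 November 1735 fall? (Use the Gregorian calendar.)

Wednesday

Nov 8, 1735 is a Tuesday.
5307 mod 7 = 1, so 5307 days after a Tuesday is Tuesday + 1 = Wednesday.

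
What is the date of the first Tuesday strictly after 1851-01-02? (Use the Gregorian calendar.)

January 7, 1851

Jan 2, 1851 is a Thursday.
From Thursday to the next Tuesday is 5 days.
Jan 2, 1851 + 5 = Jan 7, 1851.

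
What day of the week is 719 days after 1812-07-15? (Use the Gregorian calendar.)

Jul 15, 1812 is a Wednesday.
719 mod 7 = 5, so 719 days after a Wednesday is Wednesday + 5 = Monday.

Monday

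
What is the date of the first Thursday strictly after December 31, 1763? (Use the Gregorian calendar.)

Dec 31, 1763 is a Saturday.
From Saturday to the next Thursday is 5 days.
Dec 31, 1763 + 5 = Jan 5, 1764.

January 5, 1764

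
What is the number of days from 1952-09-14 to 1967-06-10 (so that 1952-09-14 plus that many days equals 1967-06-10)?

5382

Sep 14, 1952 → Sep 14, 1953: 365 days.
Sep 14, 1953 → Sep 14, 1954: 365 days.
Sep 14, 1954 → Sep 14, 1955: 365 days.
Sep 14, 1955 → Sep 14, 1956: 366 days (Feb 29, 1956 is in that span).
Sep 14, 1956 → Sep 14, 1957: 365 days.
Sep 14, 1957 → Sep 14, 1958: 365 days.
Sep 14, 1958 → Sep 14, 1959: 365 days.
Sep 14, 1959 → Sep 14, 1960: 366 days (Feb 29, 1960 is in that span).
Sep 14, 1960 → Sep 14, 1961: 365 days.
Sep 14, 1961 → Sep 14, 1962: 365 days.
Sep 14, 1962 → Sep 14, 1963: 365 days.
Sep 14, 1963 → Sep 14, 1964: 366 days (Feb 29, 1964 is in that span).
Sep 14, 1964 → Sep 14, 1965: 365 days.
Sep 14, 1965 → Sep 14, 1966: 365 days.
Sep 14, 1966 → Oct 14, 1966: 30 days (September has 30).
Oct 14, 1966 → Nov 14, 1966: 31 days (October has 31).
Nov 14, 1966 → Dec 14, 1966: 30 days (November has 30).
Dec 14, 1966 → Jan 14, 1967: 31 days (December has 31).
Jan 14, 1967 → Feb 14, 1967: 31 days (January has 31).
Feb 14, 1967 → Mar 14, 1967: 28 days (February has 28).
Mar 14, 1967 → Apr 14, 1967: 31 days (March has 31).
Apr 14, 1967 → May 14, 1967: 30 days (April has 30).
May 14, 1967 → Jun 10, 1967: 27 days.
Total: 5382 days.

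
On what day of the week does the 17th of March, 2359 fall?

Doomsday rule: the anchor day for the 2300s is Wednesday. For year 59: 59÷12 = 4 r 11, and 11÷4 = 2, so 4+11+2 = 17.
Wednesday + 17 ≡ Saturday — that's 2359's doomsday.
In March the doomsday date is Mar 14.
Mar 17 is 3 days after Mar 14; 3 mod 7 = 3, so Saturday + 3 = Tuesday.

Tuesday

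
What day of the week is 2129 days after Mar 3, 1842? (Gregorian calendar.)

Friday

First find the weekday of Mar 3, 1842. Doomsday rule: the anchor day for the 1800s is Friday. For year 42: 42÷12 = 3 r 6, and 6÷4 = 1, so 3+6+1 = 10.
Friday + 10 ≡ Monday — that's 1842's doomsday.
In March the doomsday date is Mar 14.
Mar 3 is 11 days before Mar 14; 11 mod 7 = 4, so Monday − 4 = Thursday.
2129 mod 7 = 1, so 2129 days after a Thursday is Thursday + 1 = Friday.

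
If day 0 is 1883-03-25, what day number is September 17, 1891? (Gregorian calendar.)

Mar 25, 1883 → Mar 25, 1884: 366 days (Feb 29, 1884 is in that span).
Mar 25, 1884 → Mar 25, 1885: 365 days.
Mar 25, 1885 → Mar 25, 1886: 365 days.
Mar 25, 1886 → Mar 25, 1887: 365 days.
Mar 25, 1887 → Mar 25, 1888: 366 days (Feb 29, 1888 is in that span).
Mar 25, 1888 → Mar 25, 1889: 365 days.
Mar 25, 1889 → Mar 25, 1890: 365 days.
Mar 25, 1890 → Mar 25, 1891: 365 days.
Mar 25, 1891 → Apr 25, 1891: 31 days (March has 31).
Apr 25, 1891 → May 25, 1891: 30 days (April has 30).
May 25, 1891 → Jun 25, 1891: 31 days (May has 31).
Jun 25, 1891 → Jul 25, 1891: 30 days (June has 30).
Jul 25, 1891 → Aug 25, 1891: 31 days (July has 31).
Aug 25, 1891 → Sep 17, 1891: 23 days.
Total: 3098 days.

3098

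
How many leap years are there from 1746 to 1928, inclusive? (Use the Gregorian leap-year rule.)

Multiples of 4 in [1746,1928]: 46.
Of those, multiples of 100: 2 (not leap unless ÷400).
Multiples of 400: 0.
Leap years = 46 − 2 + 0 = 44.

44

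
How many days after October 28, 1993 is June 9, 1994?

224

Oct 28, 1993 → Nov 28, 1993: 31 days (October has 31).
Nov 28, 1993 → Dec 28, 1993: 30 days (November has 30).
Dec 28, 1993 → Jan 28, 1994: 31 days (December has 31).
Jan 28, 1994 → Feb 28, 1994: 31 days (January has 31).
Feb 28, 1994 → Mar 28, 1994: 28 days (February has 28).
Mar 28, 1994 → Apr 28, 1994: 31 days (March has 31).
Apr 28, 1994 → May 28, 1994: 30 days (April has 30).
May 28, 1994 → Jun 9, 1994: 12 days.
Total: 224 days.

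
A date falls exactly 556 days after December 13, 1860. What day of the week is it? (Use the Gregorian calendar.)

Sunday

Dec 13, 1860 is a Thursday.
556 mod 7 = 3, so 556 days after a Thursday is Thursday + 3 = Sunday.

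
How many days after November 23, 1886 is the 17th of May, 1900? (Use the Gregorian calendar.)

Nov 23, 1886 → Nov 23, 1887: 365 days.
Nov 23, 1887 → Nov 23, 1888: 366 days (Feb 29, 1888 is in that span).
Nov 23, 1888 → Nov 23, 1889: 365 days.
Nov 23, 1889 → Nov 23, 1890: 365 days.
Nov 23, 1890 → Nov 23, 1891: 365 days.
Nov 23, 1891 → Nov 23, 1892: 366 days (Feb 29, 1892 is in that span).
Nov 23, 1892 → Nov 23, 1893: 365 days.
Nov 23, 1893 → Nov 23, 1894: 365 days.
Nov 23, 1894 → Nov 23, 1895: 365 days.
Nov 23, 1895 → Nov 23, 1896: 366 days (Feb 29, 1896 is in that span).
Nov 23, 1896 → Nov 23, 1897: 365 days.
Nov 23, 1897 → Nov 23, 1898: 365 days.
Nov 23, 1898 → Nov 23, 1899: 365 days.
Nov 23, 1899 → Dec 23, 1899: 30 days (November has 30).
Dec 23, 1899 → Jan 23, 1900: 31 days (December has 31).
Jan 23, 1900 → Feb 23, 1900: 31 days (January has 31).
Feb 23, 1900 → Mar 23, 1900: 28 days (February has 28).
Mar 23, 1900 → Apr 23, 1900: 31 days (March has 31).
Apr 23, 1900 → May 17, 1900: 24 days.
Total: 4923 days.

4923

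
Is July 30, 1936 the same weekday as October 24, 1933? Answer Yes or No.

From Oct 24, 1933 to Jul 30, 1936 is 1010 days.
1010 mod 7 = 2, so they are different weekdays.
(Oct 24, 1933 is a Tuesday; Jul 30, 1936 is a Thursday.)

No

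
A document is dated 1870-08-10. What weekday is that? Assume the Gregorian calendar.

Doomsday rule: the anchor day for the 1800s is Friday. For year 70: 70÷12 = 5 r 10, and 10÷4 = 2, so 5+10+2 = 17.
Friday + 17 ≡ Monday — that's 1870's doomsday.
In August the doomsday date is Aug 8.
Aug 10 is 2 days after Aug 8; 2 mod 7 = 2, so Monday + 2 = Wednesday.

Wednesday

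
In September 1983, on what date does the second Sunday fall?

September 11, 1983

September 1, 1983 is a Thursday.
The first Sunday is therefore September 4 (3 days later).
The second Sunday is 4 + 1×7 = September 11.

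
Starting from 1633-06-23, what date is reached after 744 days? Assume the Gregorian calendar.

July 7, 1635

+365 (one year) → Jun 23, 1634 (379 left).
Jun has 30 days: +8 → Jul 1, 1634 (371 left).
Jul has 31 days: +31 → Aug 1, 1634 (340 left).
Aug has 31 days: +31 → Sep 1, 1634 (309 left).
Sep has 30 days: +30 → Oct 1, 1634 (279 left).
Oct has 31 days: +31 → Nov 1, 1634 (248 left).
Nov has 30 days: +30 → Dec 1, 1634 (218 left).
Dec has 31 days: +31 → Jan 1, 1635 (187 left).
Jan has 31 days: +31 → Feb 1, 1635 (156 left).
Feb has 28 days: +28 → Mar 1, 1635 (128 left).
Mar has 31 days: +31 → Apr 1, 1635 (97 left).
Apr has 30 days: +30 → May 1, 1635 (67 left).
May has 31 days: +31 → Jun 1, 1635 (36 left).
Jun has 30 days: +30 → Jul 1, 1635 (6 left).
+6 → Jul 7, 1635.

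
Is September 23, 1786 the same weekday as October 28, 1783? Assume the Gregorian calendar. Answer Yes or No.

No

From Oct 28, 1783 to Sep 23, 1786 is 1061 days.
1061 mod 7 = 4, so they are different weekdays.
(Oct 28, 1783 is a Tuesday; Sep 23, 1786 is a Saturday.)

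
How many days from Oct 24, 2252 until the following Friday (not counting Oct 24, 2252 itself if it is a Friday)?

Oct 24, 2252 is a Sunday.
From Sunday to the next Friday is 5 days.

5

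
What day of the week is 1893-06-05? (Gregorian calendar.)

Doomsday rule: the anchor day for the 1800s is Friday. For year 93: 93÷12 = 7 r 9, and 9÷4 = 2, so 7+9+2 = 18.
Friday + 18 ≡ Tuesday — that's 1893's doomsday.
In June the doomsday date is Jun 6.
Jun 5 is 1 day before Jun 6; 1 mod 7 = 1, so Tuesday − 1 = Monday.

Monday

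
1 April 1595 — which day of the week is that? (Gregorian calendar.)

Saturday

Doomsday rule: the anchor day for the 1500s is Wednesday. For year 95: 95÷12 = 7 r 11, and 11÷4 = 2, so 7+11+2 = 20.
Wednesday + 20 ≡ Tuesday — that's 1595's doomsday.
In April the doomsday date is Apr 4.
Apr 1 is 3 days before Apr 4; 3 mod 7 = 3, so Tuesday − 3 = Saturday.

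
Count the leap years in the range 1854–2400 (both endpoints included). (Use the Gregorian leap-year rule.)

Multiples of 4 in [1854,2400]: 137.
Of those, multiples of 100: 6 (not leap unless ÷400).
Multiples of 400: 2.
Leap years = 137 − 6 + 2 = 133.

133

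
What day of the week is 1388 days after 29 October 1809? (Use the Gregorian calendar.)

Tuesday

Oct 29, 1809 is a Sunday.
1388 mod 7 = 2, so 1388 days after a Sunday is Sunday + 2 = Tuesday.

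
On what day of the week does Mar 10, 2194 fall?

Monday

Doomsday rule: the anchor day for the 2100s is Sunday. For year 94: 94÷12 = 7 r 10, and 10÷4 = 2, so 7+10+2 = 19.
Sunday + 19 ≡ Friday — that's 2194's doomsday.
In March the doomsday date is Mar 14.
Mar 10 is 4 days before Mar 14; 4 mod 7 = 4, so Friday − 4 = Monday.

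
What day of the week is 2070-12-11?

Doomsday rule: the anchor day for the 2000s is Tuesday. For year 70: 70÷12 = 5 r 10, and 10÷4 = 2, so 5+10+2 = 17.
Tuesday + 17 ≡ Friday — that's 2070's doomsday.
In December the doomsday date is Dec 12.
Dec 11 is 1 day before Dec 12; 1 mod 7 = 1, so Friday − 1 = Thursday.

Thursday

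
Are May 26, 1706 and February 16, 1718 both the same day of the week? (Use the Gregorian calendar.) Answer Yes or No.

Yes

From May 26, 1706 to Feb 16, 1718 is 4284 days.
4284 mod 7 = 0, so they are the same weekday.
(May 26, 1706 is a Wednesday; Feb 16, 1718 is a Wednesday.)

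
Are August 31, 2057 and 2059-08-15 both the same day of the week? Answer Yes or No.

Yes

From Aug 31, 2057 to Aug 15, 2059 is 714 days.
714 mod 7 = 0, so they are the same weekday.
(Aug 31, 2057 is a Friday; Aug 15, 2059 is a Friday.)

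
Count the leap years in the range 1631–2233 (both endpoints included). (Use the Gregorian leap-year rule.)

146

Multiples of 4 in [1631,2233]: 151.
Of those, multiples of 100: 6 (not leap unless ÷400).
Multiples of 400: 1.
Leap years = 151 − 6 + 1 = 146.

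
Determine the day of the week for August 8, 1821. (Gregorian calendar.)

Doomsday rule: the anchor day for the 1800s is Friday. For year 21: 21÷12 = 1 r 9, and 9÷4 = 2, so 1+9+2 = 12.
Friday + 12 ≡ Wednesday — that's 1821's doomsday.
In August the doomsday date is Aug 8.
Aug 8 is the doomsday itself: Wednesday.

Wednesday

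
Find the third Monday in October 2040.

October 1, 2040 is a Monday.
The first Monday is therefore October 1 (same day).
The third Monday is 1 + 2×7 = October 15.

October 15, 2040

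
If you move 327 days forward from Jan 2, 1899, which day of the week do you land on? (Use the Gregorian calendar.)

First find the weekday of Jan 2, 1899. Doomsday rule: the anchor day for the 1800s is Friday. For year 99: 99÷12 = 8 r 3, and 3÷4 = 0, so 8+3+0 = 11.
Friday + 11 ≡ Tuesday — that's 1899's doomsday.
In January the doomsday date is Jan 3 (1899 is not a leap year).
Jan 2 is 1 day before Jan 3; 1 mod 7 = 1, so Tuesday − 1 = Monday.
327 mod 7 = 5, so 327 days after a Monday is Monday + 5 = Saturday.

Saturday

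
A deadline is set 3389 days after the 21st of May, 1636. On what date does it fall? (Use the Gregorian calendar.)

August 31, 1645

+365 (one year) → May 21, 1637 (3024 left).
+365 (one year) → May 21, 1638 (2659 left).
+365 (one year) → May 21, 1639 (2294 left).
+366 (one year; includes Feb 29, 1640) → May 21, 1640 (1928 left).
+365 (one year) → May 21, 1641 (1563 left).
+365 (one year) → May 21, 1642 (1198 left).
+365 (one year) → May 21, 1643 (833 left).
+366 (one year; includes Feb 29, 1644) → May 21, 1644 (467 left).
+365 (one year) → May 21, 1645 (102 left).
May has 31 days: +11 → Jun 1, 1645 (91 left).
Jun has 30 days: +30 → Jul 1, 1645 (61 left).
Jul has 31 days: +31 → Aug 1, 1645 (30 left).
+30 → Aug 31, 1645.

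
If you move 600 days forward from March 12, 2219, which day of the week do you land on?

First find the weekday of Mar 12, 2219. Doomsday rule: the anchor day for the 2200s is Friday. For year 19: 19÷12 = 1 r 7, and 7÷4 = 1, so 1+7+1 = 9.
Friday + 9 ≡ Sunday — that's 2219's doomsday.
In March the doomsday date is Mar 14.
Mar 12 is 2 days before Mar 14; 2 mod 7 = 2, so Sunday − 2 = Friday.
600 mod 7 = 5, so 600 days after a Friday is Friday + 5 = Wednesday.

Wednesday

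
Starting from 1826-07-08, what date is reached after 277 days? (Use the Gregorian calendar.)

Jul has 31 days: +24 → Aug 1, 1826 (253 left).
Aug has 31 days: +31 → Sep 1, 1826 (222 left).
Sep has 30 days: +30 → Oct 1, 1826 (192 left).
Oct has 31 days: +31 → Nov 1, 1826 (161 left).
Nov has 30 days: +30 → Dec 1, 1826 (131 left).
Dec has 31 days: +31 → Jan 1, 1827 (100 left).
Jan has 31 days: +31 → Feb 1, 1827 (69 left).
Feb has 28 days: +28 → Mar 1, 1827 (41 left).
Mar has 31 days: +31 → Apr 1, 1827 (10 left).
+10 → Apr 11, 1827.

April 11, 1827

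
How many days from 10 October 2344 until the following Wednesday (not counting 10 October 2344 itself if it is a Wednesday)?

1

Oct 10, 2344 is a Tuesday.
From Tuesday to the next Wednesday is 1 day.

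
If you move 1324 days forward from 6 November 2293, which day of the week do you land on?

First find the weekday of Nov 6, 2293. Doomsday rule: the anchor day for the 2200s is Friday. For year 93: 93÷12 = 7 r 9, and 9÷4 = 2, so 7+9+2 = 18.
Friday + 18 ≡ Tuesday — that's 2293's doomsday.
In November the doomsday date is Nov 7.
Nov 6 is 1 day before Nov 7; 1 mod 7 = 1, so Tuesday − 1 = Monday.
1324 mod 7 = 1, so 1324 days after a Monday is Monday + 1 = Tuesday.

Tuesday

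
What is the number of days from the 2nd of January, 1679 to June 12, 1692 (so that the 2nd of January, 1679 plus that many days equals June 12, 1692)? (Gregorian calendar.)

Jan 2, 1679 → Jan 2, 1680: 365 days.
Jan 2, 1680 → Jan 2, 1681: 366 days (Feb 29, 1680 is in that span).
Jan 2, 1681 → Jan 2, 1682: 365 days.
Jan 2, 1682 → Jan 2, 1683: 365 days.
Jan 2, 1683 → Jan 2, 1684: 365 days.
Jan 2, 1684 → Jan 2, 1685: 366 days (Feb 29, 1684 is in that span).
Jan 2, 1685 → Jan 2, 1686: 365 days.
Jan 2, 1686 → Jan 2, 1687: 365 days.
Jan 2, 1687 → Jan 2, 1688: 365 days.
Jan 2, 1688 → Jan 2, 1689: 366 days (Feb 29, 1688 is in that span).
Jan 2, 1689 → Jan 2, 1690: 365 days.
Jan 2, 1690 → Jan 2, 1691: 365 days.
Jan 2, 1691 → Jan 2, 1692: 365 days.
Jan 2, 1692 → Feb 2, 1692: 31 days (January has 31).
Feb 2, 1692 → Mar 2, 1692: 29 days (February has 29).
Mar 2, 1692 → Apr 2, 1692: 31 days (March has 31).
Apr 2, 1692 → May 2, 1692: 30 days (April has 30).
May 2, 1692 → Jun 2, 1692: 31 days (May has 31).
Jun 2, 1692 → Jun 12, 1692: 10 days.
Total: 4910 days.

4910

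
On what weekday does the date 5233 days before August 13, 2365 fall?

Monday

Aug 13, 2365 is a Friday.
5233 mod 7 = 4, so 5233 days before a Friday is Friday − 4 = Monday.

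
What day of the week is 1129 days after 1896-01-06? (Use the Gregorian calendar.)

Wednesday

First find the weekday of Jan 6, 1896. Doomsday rule: the anchor day for the 1800s is Friday. For year 96: 96÷12 = 8 r 0, and 0÷4 = 0, so 8+0+0 = 8.
Friday + 8 ≡ Saturday — that's 1896's doomsday.
In January the doomsday date is Jan 4 (1896 is a leap year (divisible by 4)).
Jan 6 is 2 days after Jan 4; 2 mod 7 = 2, so Saturday + 2 = Monday.
1129 mod 7 = 2, so 1129 days after a Monday is Monday + 2 = Wednesday.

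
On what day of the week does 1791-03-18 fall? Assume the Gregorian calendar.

Friday

Doomsday rule: the anchor day for the 1700s is Sunday. For year 91: 91÷12 = 7 r 7, and 7÷4 = 1, so 7+7+1 = 15.
Sunday + 15 ≡ Monday — that's 1791's doomsday.
In March the doomsday date is Mar 14.
Mar 18 is 4 days after Mar 14; 4 mod 7 = 4, so Monday + 4 = Friday.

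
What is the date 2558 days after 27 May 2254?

May 28, 2261

+365 (one year) → May 27, 2255 (2193 left).
+366 (one year; includes Feb 29, 2256) → May 27, 2256 (1827 left).
+365 (one year) → May 27, 2257 (1462 left).
+365 (one year) → May 27, 2258 (1097 left).
+365 (one year) → May 27, 2259 (732 left).
+366 (one year; includes Feb 29, 2260) → May 27, 2260 (366 left).
May has 31 days: +5 → Jun 1, 2260 (361 left).
Jun has 30 days: +30 → Jul 1, 2260 (331 left).
Jul has 31 days: +31 → Aug 1, 2260 (300 left).
Aug has 31 days: +31 → Sep 1, 2260 (269 left).
Sep has 30 days: +30 → Oct 1, 2260 (239 left).
Oct has 31 days: +31 → Nov 1, 2260 (208 left).
Nov has 30 days: +30 → Dec 1, 2260 (178 left).
Dec has 31 days: +31 → Jan 1, 2261 (147 left).
Jan has 31 days: +31 → Feb 1, 2261 (116 left).
Feb has 28 days: +28 → Mar 1, 2261 (88 left).
Mar has 31 days: +31 → Apr 1, 2261 (57 left).
Apr has 30 days: +30 → May 1, 2261 (27 left).
+27 → May 28, 2261.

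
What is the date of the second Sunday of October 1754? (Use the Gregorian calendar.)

October 1, 1754 is a Tuesday.
The first Sunday is therefore October 6 (5 days later).
The second Sunday is 6 + 1×7 = October 13.

October 13, 1754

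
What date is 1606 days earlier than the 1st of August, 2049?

−365 (one year) → Aug 1, 2048 (1241 left).
−366 (one year; includes Feb 29, 2048) → Aug 1, 2047 (875 left).
−365 (one year) → Aug 1, 2046 (510 left).
−365 (one year) → Aug 1, 2045 (145 left).
−1 → Jul 31, 2045 (end of Jul, 31 days; 144 left).
−31 → Jun 30, 2045 (end of Jun, 30 days; 113 left).
−30 → May 31, 2045 (end of May, 31 days; 83 left).
−31 → Apr 30, 2045 (end of Apr, 30 days; 52 left).
−30 → Mar 31, 2045 (end of Mar, 31 days; 22 left).
−22 → Mar 9, 2045.

March 9, 2045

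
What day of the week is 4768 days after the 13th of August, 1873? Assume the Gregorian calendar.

Aug 13, 1873 is a Wednesday.
4768 mod 7 = 1, so 4768 days after a Wednesday is Wednesday + 1 = Thursday.

Thursday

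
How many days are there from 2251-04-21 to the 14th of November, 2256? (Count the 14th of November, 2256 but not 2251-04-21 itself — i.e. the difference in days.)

2034

Apr 21, 2251 → Apr 21, 2252: 366 days (Feb 29, 2252 is in that span).
Apr 21, 2252 → Apr 21, 2253: 365 days.
Apr 21, 2253 → Apr 21, 2254: 365 days.
Apr 21, 2254 → Apr 21, 2255: 365 days.
Apr 21, 2255 → Apr 21, 2256: 366 days (Feb 29, 2256 is in that span).
Apr 21, 2256 → May 21, 2256: 30 days (April has 30).
May 21, 2256 → Jun 21, 2256: 31 days (May has 31).
Jun 21, 2256 → Jul 21, 2256: 30 days (June has 30).
Jul 21, 2256 → Aug 21, 2256: 31 days (July has 31).
Aug 21, 2256 → Sep 21, 2256: 31 days (August has 31).
Sep 21, 2256 → Oct 21, 2256: 30 days (September has 30).
Oct 21, 2256 → Nov 14, 2256: 24 days.
Total: 2034 days.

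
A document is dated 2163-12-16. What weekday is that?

Friday

Doomsday rule: the anchor day for the 2100s is Sunday. For year 63: 63÷12 = 5 r 3, and 3÷4 = 0, so 5+3+0 = 8.
Sunday + 8 ≡ Monday — that's 2163's doomsday.
In December the doomsday date is Dec 12.
Dec 16 is 4 days after Dec 12; 4 mod 7 = 4, so Monday + 4 = Friday.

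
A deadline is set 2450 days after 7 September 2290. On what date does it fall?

+365 (one year) → Sep 7, 2291 (2085 left).
+366 (one year; includes Feb 29, 2292) → Sep 7, 2292 (1719 left).
+365 (one year) → Sep 7, 2293 (1354 left).
+365 (one year) → Sep 7, 2294 (989 left).
+365 (one year) → Sep 7, 2295 (624 left).
+366 (one year; includes Feb 29, 2296) → Sep 7, 2296 (258 left).
Sep has 30 days: +24 → Oct 1, 2296 (234 left).
Oct has 31 days: +31 → Nov 1, 2296 (203 left).
Nov has 30 days: +30 → Dec 1, 2296 (173 left).
Dec has 31 days: +31 → Jan 1, 2297 (142 left).
Jan has 31 days: +31 → Feb 1, 2297 (111 left).
Feb has 28 days: +28 → Mar 1, 2297 (83 left).
Mar has 31 days: +31 → Apr 1, 2297 (52 left).
Apr has 30 days: +30 → May 1, 2297 (22 left).
+22 → May 23, 2297.

May 23, 2297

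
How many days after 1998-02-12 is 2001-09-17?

Feb 12, 1998 → Feb 12, 1999: 365 days.
Feb 12, 1999 → Feb 12, 2000: 365 days.
Feb 12, 2000 → Feb 12, 2001: 366 days (Feb 29, 2000 is in that span).
Feb 12, 2001 → Mar 12, 2001: 28 days (February has 28).
Mar 12, 2001 → Apr 12, 2001: 31 days (March has 31).
Apr 12, 2001 → May 12, 2001: 30 days (April has 30).
May 12, 2001 → Jun 12, 2001: 31 days (May has 31).
Jun 12, 2001 → Jul 12, 2001: 30 days (June has 30).
Jul 12, 2001 → Aug 12, 2001: 31 days (July has 31).
Aug 12, 2001 → Sep 12, 2001: 31 days (August has 31).
Sep 12, 2001 → Sep 17, 2001: 5 days.
Total: 1313 days.

1313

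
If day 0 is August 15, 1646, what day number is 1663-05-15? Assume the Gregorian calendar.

Aug 15, 1646 → Aug 15, 1647: 365 days.
Aug 15, 1647 → Aug 15, 1648: 366 days (Feb 29, 1648 is in that span).
Aug 15, 1648 → Aug 15, 1649: 365 days.
Aug 15, 1649 → Aug 15, 1650: 365 days.
Aug 15, 1650 → Aug 15, 1651: 365 days.
Aug 15, 1651 → Aug 15, 1652: 366 days (Feb 29, 1652 is in that span).
Aug 15, 1652 → Aug 15, 1653: 365 days.
Aug 15, 1653 → Aug 15, 1654: 365 days.
Aug 15, 1654 → Aug 15, 1655: 365 days.
Aug 15, 1655 → Aug 15, 1656: 366 days (Feb 29, 1656 is in that span).
Aug 15, 1656 → Aug 15, 1657: 365 days.
Aug 15, 1657 → Aug 15, 1658: 365 days.
Aug 15, 1658 → Aug 15, 1659: 365 days.
Aug 15, 1659 → Aug 15, 1660: 366 days (Feb 29, 1660 is in that span).
Aug 15, 1660 → Aug 15, 1661: 365 days.
Aug 15, 1661 → Aug 15, 1662: 365 days.
Aug 15, 1662 → Sep 15, 1662: 31 days (August has 31).
Sep 15, 1662 → Oct 15, 1662: 30 days (September has 30).
Oct 15, 1662 → Nov 15, 1662: 31 days (October has 31).
Nov 15, 1662 → Dec 15, 1662: 30 days (November has 30).
Dec 15, 1662 → Jan 15, 1663: 31 days (December has 31).
Jan 15, 1663 → Feb 15, 1663: 31 days (January has 31).
Feb 15, 1663 → Mar 15, 1663: 28 days (February has 28).
Mar 15, 1663 → Apr 15, 1663: 31 days (March has 31).
Apr 15, 1663 → May 15, 1663: 30 days.
Total: 6117 days.

6117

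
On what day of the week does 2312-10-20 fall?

Sunday

Doomsday rule: the anchor day for the 2300s is Wednesday. For year 12: 12÷12 = 1 r 0, and 0÷4 = 0, so 1+0+0 = 1.
Wednesday + 1 ≡ Thursday — that's 2312's doomsday.
In October the doomsday date is Oct 10.
Oct 20 is 10 days after Oct 10; 10 mod 7 = 3, so Thursday + 3 = Sunday.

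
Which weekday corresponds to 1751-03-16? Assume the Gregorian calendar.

Doomsday rule: the anchor day for the 1700s is Sunday. For year 51: 51÷12 = 4 r 3, and 3÷4 = 0, so 4+3+0 = 7.
Sunday + 7 ≡ Sunday — that's 1751's doomsday.
In March the doomsday date is Mar 14.
Mar 16 is 2 days after Mar 14; 2 mod 7 = 2, so Sunday + 2 = Tuesday.

Tuesday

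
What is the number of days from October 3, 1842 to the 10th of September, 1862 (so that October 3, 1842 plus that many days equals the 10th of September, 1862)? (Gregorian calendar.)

Oct 3, 1842 → Oct 3, 1843: 365 days.
Oct 3, 1843 → Oct 3, 1844: 366 days (Feb 29, 1844 is in that span).
Oct 3, 1844 → Oct 3, 1845: 365 days.
Oct 3, 1845 → Oct 3, 1846: 365 days.
Oct 3, 1846 → Oct 3, 1847: 365 days.
Oct 3, 1847 → Oct 3, 1848: 366 days (Feb 29, 1848 is in that span).
Oct 3, 1848 → Oct 3, 1849: 365 days.
Oct 3, 1849 → Oct 3, 1850: 365 days.
Oct 3, 1850 → Oct 3, 1851: 365 days.
Oct 3, 1851 → Oct 3, 1852: 366 days (Feb 29, 1852 is in that span).
Oct 3, 1852 → Oct 3, 1853: 365 days.
Oct 3, 1853 → Oct 3, 1854: 365 days.
Oct 3, 1854 → Oct 3, 1855: 365 days.
Oct 3, 1855 → Oct 3, 1856: 366 days (Feb 29, 1856 is in that span).
Oct 3, 1856 → Oct 3, 1857: 365 days.
Oct 3, 1857 → Oct 3, 1858: 365 days.
Oct 3, 1858 → Oct 3, 1859: 365 days.
Oct 3, 1859 → Oct 3, 1860: 366 days (Feb 29, 1860 is in that span).
Oct 3, 1860 → Oct 3, 1861: 365 days.
Oct 3, 1861 → Nov 3, 1861: 31 days (October has 31).
Nov 3, 1861 → Dec 3, 1861: 30 days (November has 30).
Dec 3, 1861 → Jan 3, 1862: 31 days (December has 31).
Jan 3, 1862 → Feb 3, 1862: 31 days (January has 31).
Feb 3, 1862 → Mar 3, 1862: 28 days (February has 28).
Mar 3, 1862 → Apr 3, 1862: 31 days (March has 31).
Apr 3, 1862 → May 3, 1862: 30 days (April has 30).
May 3, 1862 → Jun 3, 1862: 31 days (May has 31).
Jun 3, 1862 → Jul 3, 1862: 30 days (June has 30).
Jul 3, 1862 → Aug 3, 1862: 31 days (July has 31).
Aug 3, 1862 → Sep 3, 1862: 31 days (August has 31).
Sep 3, 1862 → Sep 10, 1862: 7 days.
Total: 7282 days.

7282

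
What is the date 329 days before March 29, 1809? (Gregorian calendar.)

May 4, 1808

−29 → Feb 28, 1809 (end of Feb, 28 days; 300 left).
−28 → Jan 31, 1809 (end of Jan, 31 days; 272 left).
−31 → Dec 31, 1808 (end of Dec, 31 days; 241 left).
−31 → Nov 30, 1808 (end of Nov, 30 days; 210 left).
−30 → Oct 31, 1808 (end of Oct, 31 days; 180 left).
−31 → Sep 30, 1808 (end of Sep, 30 days; 149 left).
−30 → Aug 31, 1808 (end of Aug, 31 days; 119 left).
−31 → Jul 31, 1808 (end of Jul, 31 days; 88 left).
−31 → Jun 30, 1808 (end of Jun, 30 days; 57 left).
−30 → May 31, 1808 (end of May, 31 days; 27 left).
−27 → May 4, 1808.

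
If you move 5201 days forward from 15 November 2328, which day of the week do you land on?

Thursday

First find the weekday of Nov 15, 2328. Doomsday rule: the anchor day for the 2300s is Wednesday. For year 28: 28÷12 = 2 r 4, and 4÷4 = 1, so 2+4+1 = 7.
Wednesday + 7 ≡ Wednesday — that's 2328's doomsday.
In November the doomsday date is Nov 7.
Nov 15 is 8 days after Nov 7; 8 mod 7 = 1, so Wednesday + 1 = Thursday.
5201 mod 7 = 0, so 5201 days after a Thursday is Thursday + 0 = Thursday.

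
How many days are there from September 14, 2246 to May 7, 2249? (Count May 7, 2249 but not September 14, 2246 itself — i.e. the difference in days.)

966

Sep 14, 2246 → Sep 14, 2247: 365 days.
Sep 14, 2247 → Sep 14, 2248: 366 days (Feb 29, 2248 is in that span).
Sep 14, 2248 → Oct 14, 2248: 30 days (September has 30).
Oct 14, 2248 → Nov 14, 2248: 31 days (October has 31).
Nov 14, 2248 → Dec 14, 2248: 30 days (November has 30).
Dec 14, 2248 → Jan 14, 2249: 31 days (December has 31).
Jan 14, 2249 → Feb 14, 2249: 31 days (January has 31).
Feb 14, 2249 → Mar 14, 2249: 28 days (February has 28).
Mar 14, 2249 → Apr 14, 2249: 31 days (March has 31).
Apr 14, 2249 → May 7, 2249: 23 days.
Total: 966 days.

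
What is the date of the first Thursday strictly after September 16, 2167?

September 17, 2167

Sep 16, 2167 is a Wednesday.
From Wednesday to the next Thursday is 1 day.
Sep 16, 2167 + 1 = Sep 17, 2167.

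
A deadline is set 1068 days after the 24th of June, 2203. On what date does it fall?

May 27, 2206

+366 (one year; includes Feb 29, 2204) → Jun 24, 2204 (702 left).
+365 (one year) → Jun 24, 2205 (337 left).
Jun has 30 days: +7 → Jul 1, 2205 (330 left).
Jul has 31 days: +31 → Aug 1, 2205 (299 left).
Aug has 31 days: +31 → Sep 1, 2205 (268 left).
Sep has 30 days: +30 → Oct 1, 2205 (238 left).
Oct has 31 days: +31 → Nov 1, 2205 (207 left).
Nov has 30 days: +30 → Dec 1, 2205 (177 left).
Dec has 31 days: +31 → Jan 1, 2206 (146 left).
Jan has 31 days: +31 → Feb 1, 2206 (115 left).
Feb has 28 days: +28 → Mar 1, 2206 (87 left).
Mar has 31 days: +31 → Apr 1, 2206 (56 left).
Apr has 30 days: +30 → May 1, 2206 (26 left).
+26 → May 27, 2206.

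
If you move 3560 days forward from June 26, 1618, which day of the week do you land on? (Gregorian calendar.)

Saturday

First find the weekday of Jun 26, 1618. Doomsday rule: the anchor day for the 1600s is Tuesday. For year 18: 18÷12 = 1 r 6, and 6÷4 = 1, so 1+6+1 = 8.
Tuesday + 8 ≡ Wednesday — that's 1618's doomsday.
In June the doomsday date is Jun 6.
Jun 26 is 20 days after Jun 6; 20 mod 7 = 6, so Wednesday + 6 = Tuesday.
3560 mod 7 = 4, so 3560 days after a Tuesday is Tuesday + 4 = Saturday.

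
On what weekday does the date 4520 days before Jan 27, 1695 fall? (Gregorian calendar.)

Jan 27, 1695 is a Thursday.
4520 mod 7 = 5, so 4520 days before a Thursday is Thursday − 5 = Saturday.

Saturday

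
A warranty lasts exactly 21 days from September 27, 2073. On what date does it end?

October 18, 2073

Sep has 30 days: +4 → Oct 1, 2073 (17 left).
+17 → Oct 18, 2073.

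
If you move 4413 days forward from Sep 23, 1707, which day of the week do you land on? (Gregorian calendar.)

Monday

Sep 23, 1707 is a Friday.
4413 mod 7 = 3, so 4413 days after a Friday is Friday + 3 = Monday.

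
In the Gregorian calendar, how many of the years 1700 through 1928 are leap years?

55

Multiples of 4 in [1700,1928]: 58.
Of those, multiples of 100: 3 (not leap unless ÷400).
Multiples of 400: 0.
Leap years = 58 − 3 + 0 = 55.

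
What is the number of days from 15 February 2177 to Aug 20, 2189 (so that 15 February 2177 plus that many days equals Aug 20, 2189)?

Feb 15, 2177 → Feb 15, 2178: 365 days.
Feb 15, 2178 → Feb 15, 2179: 365 days.
Feb 15, 2179 → Feb 15, 2180: 365 days.
Feb 15, 2180 → Feb 15, 2181: 366 days (Feb 29, 2180 is in that span).
Feb 15, 2181 → Feb 15, 2182: 365 days.
Feb 15, 2182 → Feb 15, 2183: 365 days.
Feb 15, 2183 → Feb 15, 2184: 365 days.
Feb 15, 2184 → Feb 15, 2185: 366 days (Feb 29, 2184 is in that span).
Feb 15, 2185 → Feb 15, 2186: 365 days.
Feb 15, 2186 → Feb 15, 2187: 365 days.
Feb 15, 2187 → Feb 15, 2188: 365 days.
Feb 15, 2188 → Feb 15, 2189: 366 days (Feb 29, 2188 is in that span).
Feb 15, 2189 → Mar 15, 2189: 28 days (February has 28).
Mar 15, 2189 → Apr 15, 2189: 31 days (March has 31).
Apr 15, 2189 → May 15, 2189: 30 days (April has 30).
May 15, 2189 → Jun 15, 2189: 31 days (May has 31).
Jun 15, 2189 → Jul 15, 2189: 30 days (June has 30).
Jul 15, 2189 → Aug 15, 2189: 31 days (July has 31).
Aug 15, 2189 → Aug 20, 2189: 5 days.
Total: 4569 days.

4569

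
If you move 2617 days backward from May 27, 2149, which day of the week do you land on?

May 27, 2149 is a Tuesday.
2617 mod 7 = 6, so 2617 days before a Tuesday is Tuesday − 6 = Wednesday.

Wednesday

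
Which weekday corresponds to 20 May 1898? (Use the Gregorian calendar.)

Doomsday rule: the anchor day for the 1800s is Friday. For year 98: 98÷12 = 8 r 2, and 2÷4 = 0, so 8+2+0 = 10.
Friday + 10 ≡ Monday — that's 1898's doomsday.
In May the doomsday date is May 9.
May 20 is 11 days after May 9; 11 mod 7 = 4, so Monday + 4 = Friday.

Friday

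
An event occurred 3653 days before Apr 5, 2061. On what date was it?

April 5, 2051

−365 (one year) → Apr 5, 2060 (3288 left).
−366 (one year; includes Feb 29, 2060) → Apr 5, 2059 (2922 left).
−365 (one year) → Apr 5, 2058 (2557 left).
−365 (one year) → Apr 5, 2057 (2192 left).
−365 (one year) → Apr 5, 2056 (1827 left).
−366 (one year; includes Feb 29, 2056) → Apr 5, 2055 (1461 left).
−365 (one year) → Apr 5, 2054 (1096 left).
−365 (one year) → Apr 5, 2053 (731 left).
−365 (one year) → Apr 5, 2052 (366 left).
−5 → Mar 31, 2052 (end of Mar, 31 days; 361 left).
−31 → Feb 29, 2052 (end of Feb, 29 days; 330 left).
−29 → Jan 31, 2052 (end of Jan, 31 days; 301 left).
−31 → Dec 31, 2051 (end of Dec, 31 days; 270 left).
−31 → Nov 30, 2051 (end of Nov, 30 days; 239 left).
−30 → Oct 31, 2051 (end of Oct, 31 days; 209 left).
−31 → Sep 30, 2051 (end of Sep, 30 days; 178 left).
−30 → Aug 31, 2051 (end of Aug, 31 days; 148 left).
−31 → Jul 31, 2051 (end of Jul, 31 days; 117 left).
−31 → Jun 30, 2051 (end of Jun, 30 days; 86 left).
−30 → May 31, 2051 (end of May, 31 days; 56 left).
−31 → Apr 30, 2051 (end of Apr, 30 days; 25 left).
−25 → Apr 5, 2051.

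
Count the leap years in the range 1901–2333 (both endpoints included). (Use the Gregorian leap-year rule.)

105

Multiples of 4 in [1901,2333]: 108.
Of those, multiples of 100: 4 (not leap unless ÷400).
Multiples of 400: 1.
Leap years = 108 − 4 + 1 = 105.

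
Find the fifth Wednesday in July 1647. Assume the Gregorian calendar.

July 31, 1647

July 1, 1647 is a Monday.
The first Wednesday is therefore July 3 (2 days later).
The fifth Wednesday is 3 + 4×7 = July 31.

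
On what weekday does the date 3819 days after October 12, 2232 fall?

Tuesday

Oct 12, 2232 is a Friday.
3819 mod 7 = 4, so 3819 days after a Friday is Friday + 4 = Tuesday.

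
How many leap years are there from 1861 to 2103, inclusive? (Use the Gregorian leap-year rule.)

58

Multiples of 4 in [1861,2103]: 60.
Of those, multiples of 100: 3 (not leap unless ÷400).
Multiples of 400: 1.
Leap years = 60 − 3 + 1 = 58.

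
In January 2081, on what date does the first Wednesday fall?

January 1, 2081

January 1, 2081 is a Wednesday.
The first Wednesday is therefore January 1 (same day).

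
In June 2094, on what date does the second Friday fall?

June 11, 2094

June 1, 2094 is a Tuesday.
The first Friday is therefore June 4 (3 days later).
The second Friday is 4 + 1×7 = June 11.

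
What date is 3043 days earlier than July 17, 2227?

−365 (one year) → Jul 17, 2226 (2678 left).
−365 (one year) → Jul 17, 2225 (2313 left).
−365 (one year) → Jul 17, 2224 (1948 left).
−366 (one year; includes Feb 29, 2224) → Jul 17, 2223 (1582 left).
−365 (one year) → Jul 17, 2222 (1217 left).
−365 (one year) → Jul 17, 2221 (852 left).
−365 (one year) → Jul 17, 2220 (487 left).
−366 (one year; includes Feb 29, 2220) → Jul 17, 2219 (121 left).
−17 → Jun 30, 2219 (end of Jun, 30 days; 104 left).
−30 → May 31, 2219 (end of May, 31 days; 74 left).
−31 → Apr 30, 2219 (end of Apr, 30 days; 43 left).
−30 → Mar 31, 2219 (end of Mar, 31 days; 13 left).
−13 → Mar 18, 2219.

March 18, 2219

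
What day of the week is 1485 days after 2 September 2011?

Saturday

Sep 2, 2011 is a Friday.
1485 mod 7 = 1, so 1485 days after a Friday is Friday + 1 = Saturday.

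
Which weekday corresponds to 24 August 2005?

Doomsday rule: the anchor day for the 2000s is Tuesday. For year 05: 5÷12 = 0 r 5, and 5÷4 = 1, so 0+5+1 = 6.
Tuesday + 6 ≡ Monday — that's 2005's doomsday.
In August the doomsday date is Aug 8.
Aug 24 is 16 days after Aug 8; 16 mod 7 = 2, so Monday + 2 = Wednesday.

Wednesday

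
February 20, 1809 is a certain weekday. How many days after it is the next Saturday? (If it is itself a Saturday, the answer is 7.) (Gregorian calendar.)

Feb 20, 1809 is a Monday.
From Monday to the next Saturday is 5 days.

5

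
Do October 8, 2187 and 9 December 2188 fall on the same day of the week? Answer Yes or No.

From Oct 8, 2187 to Dec 9, 2188 is 428 days.
428 mod 7 = 1, so they are different weekdays.
(Oct 8, 2187 is a Monday; Dec 9, 2188 is a Tuesday.)

No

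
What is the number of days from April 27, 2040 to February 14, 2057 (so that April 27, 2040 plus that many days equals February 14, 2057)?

Apr 27, 2040 → Apr 27, 2041: 365 days.
Apr 27, 2041 → Apr 27, 2042: 365 days.
Apr 27, 2042 → Apr 27, 2043: 365 days.
Apr 27, 2043 → Apr 27, 2044: 366 days (Feb 29, 2044 is in that span).
Apr 27, 2044 → Apr 27, 2045: 365 days.
Apr 27, 2045 → Apr 27, 2046: 365 days.
Apr 27, 2046 → Apr 27, 2047: 365 days.
Apr 27, 2047 → Apr 27, 2048: 366 days (Feb 29, 2048 is in that span).
Apr 27, 2048 → Apr 27, 2049: 365 days.
Apr 27, 2049 → Apr 27, 2050: 365 days.
Apr 27, 2050 → Apr 27, 2051: 365 days.
Apr 27, 2051 → Apr 27, 2052: 366 days (Feb 29, 2052 is in that span).
Apr 27, 2052 → Apr 27, 2053: 365 days.
Apr 27, 2053 → Apr 27, 2054: 365 days.
Apr 27, 2054 → Apr 27, 2055: 365 days.
Apr 27, 2055 → Apr 27, 2056: 366 days (Feb 29, 2056 is in that span).
Apr 27, 2056 → May 27, 2056: 30 days (April has 30).
May 27, 2056 → Jun 27, 2056: 31 days (May has 31).
Jun 27, 2056 → Jul 27, 2056: 30 days (June has 30).
Jul 27, 2056 → Aug 27, 2056: 31 days (July has 31).
Aug 27, 2056 → Sep 27, 2056: 31 days (August has 31).
Sep 27, 2056 → Oct 27, 2056: 30 days (September has 30).
Oct 27, 2056 → Nov 27, 2056: 31 days (October has 31).
Nov 27, 2056 → Dec 27, 2056: 30 days (November has 30).
Dec 27, 2056 → Jan 27, 2057: 31 days (December has 31).
Jan 27, 2057 → Feb 14, 2057: 18 days.
Total: 6137 days.

6137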